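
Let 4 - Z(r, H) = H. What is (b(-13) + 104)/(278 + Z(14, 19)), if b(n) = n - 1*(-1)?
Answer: 92/263 ≈ 0.34981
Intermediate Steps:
Z(r, H) = 4 - H
b(n) = 1 + n (b(n) = n + 1 = 1 + n)
(b(-13) + 104)/(278 + Z(14, 19)) = ((1 - 13) + 104)/(278 + (4 - 1*19)) = (-12 + 104)/(278 + (4 - 19)) = 92/(278 - 15) = 92/263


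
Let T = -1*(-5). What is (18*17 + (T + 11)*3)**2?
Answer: 125316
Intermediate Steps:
T = 5
(18*17 + (T + 11)*3)**2 = (18*17 + (5 + 11)*3)**2 = (306 + 16*3)**2 = (306 + 48)**2 = 354**2 = 125316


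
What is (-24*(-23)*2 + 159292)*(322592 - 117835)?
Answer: 32842203772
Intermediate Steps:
(-24*(-23)*2 + 159292)*(322592 - 117835) = (552*2 + 159292)*204757 = (1104 + 159292)*204757 = 160396*204757 = 32842203772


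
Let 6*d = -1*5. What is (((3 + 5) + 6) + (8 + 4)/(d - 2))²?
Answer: 27556/289 ≈ 95.349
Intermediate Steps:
d = -⅚ (d = (-1*5)/6 = (⅙)*(-5) = -⅚ ≈ -0.83333)
(((3 + 5) + 6) + (8 + 4)/(d - 2))² = (((3 + 5) + 6) + (8 + 4)/(-⅚ - 2))² = ((8 + 6) + 12/(-17/6))² = (14 + 12*(-6/17))² = (14 - 72/17)² = (166/17)² = 27556/289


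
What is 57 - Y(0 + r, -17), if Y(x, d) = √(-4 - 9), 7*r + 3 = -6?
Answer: 57 - I*√13 ≈ 57.0 - 3.6056*I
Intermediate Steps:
r = -9/7 (r = -3/7 + (⅐)*(-6) = -3/7 - 6/7 = -9/7 ≈ -1.2857)
Y(x, d) = I*√13 (Y(x, d) = √(-13) = I*√13)
57 - Y(0 + r, -17) = 57 - I*√13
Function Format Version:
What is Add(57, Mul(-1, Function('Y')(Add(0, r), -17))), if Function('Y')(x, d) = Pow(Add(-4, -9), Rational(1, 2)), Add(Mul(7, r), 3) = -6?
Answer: Add(57, Mul(-1, I, Pow(13, Rational(1, 2)))) ≈ Add(57.000, Mul(-3.6056, I))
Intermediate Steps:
r = Rational(-9, 7) (r = Add(Rational(-3, 7), Mul(Rational(1, 7), -6)) = Add(Rational(-3, 7), Rational(-6, 7)) = Rational(-9, 7) ≈ -1.2857)
Function('Y')(x, d) = Mul(I, Pow(13, Rational(1, 2))) (Function('Y')(x, d) = Pow(-13, Rational(1, 2)) = Mul(I, Pow(13, Rational(1, 2))))
Add(57, Mul(-1, Function('Y')(Add(0, r), -17))) = Add(57, Mul(-1, Mul(I, Pow(13, Rational(1, 2))))) = Add(57, Mul(-1, I, Pow(13, Rational(1, 2))))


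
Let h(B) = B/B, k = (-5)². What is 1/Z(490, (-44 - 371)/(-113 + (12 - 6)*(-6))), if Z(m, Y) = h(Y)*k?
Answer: 1/25 ≈ 0.040000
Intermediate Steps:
k = 25
h(B) = 1
Z(m, Y) = 25 (Z(m, Y) = 1*25 = 25)
1/Z(490, (-44 - 371)/(-113 + (12 - 6)*(-6))) = 1/25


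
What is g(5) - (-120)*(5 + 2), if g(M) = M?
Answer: 845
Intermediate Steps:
g(5) - (-120)*(5 + 2) = 5 - (-120)*(5 + 2) = 5 - (-120)*7 = 5 - 24*(-35) = 5 + 840 = 845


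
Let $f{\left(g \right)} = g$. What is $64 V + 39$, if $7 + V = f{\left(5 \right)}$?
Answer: $-89$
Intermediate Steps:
$V = -2$ ($V = -7 + 5 = -2$)
$64 V + 39 = 64 \left(-2\right) + 39 = -128 + 39 = -89$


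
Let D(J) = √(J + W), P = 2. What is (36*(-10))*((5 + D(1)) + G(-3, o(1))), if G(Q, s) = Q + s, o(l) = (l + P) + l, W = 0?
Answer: -2520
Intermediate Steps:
o(l) = 2 + 2*l (o(l) = (l + 2) + l = (2 + l) + l = 2 + 2*l)
D(J) = √J (D(J) = √(J + 0) = √J)
(36*(-10))*((5 + D(1)) + G(-3, o(1))) = (36*(-10))*((5 + √1) + (-3 + (2 + 2*1))) = -360*((5 + 1) + (-3 + (2 + 2))) = -360*(6 + (-3 + 4)) = -360*(6 + 1) = -360*7 = -2520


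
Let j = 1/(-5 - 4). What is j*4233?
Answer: -1411/3 ≈ -470.33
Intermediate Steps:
j = -1/9 (j = 1/(-9) = -1/9 ≈ -0.11111)
j*4233 = -1/9*4233 = -1411/3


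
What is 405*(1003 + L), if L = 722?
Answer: 698625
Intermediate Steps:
405*(1003 + L) = 405*(1003 + 722) = 405*1725 = 698625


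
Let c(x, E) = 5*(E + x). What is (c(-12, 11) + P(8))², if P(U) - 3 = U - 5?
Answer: 1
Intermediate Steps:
c(x, E) = 5*E + 5*x
P(U) = -2 + U (P(U) = 3 + (U - 5) = 3 + (-5 + U) = -2 + U)
(c(-12, 11) + P(8))² = ((5*11 + 5*(-12)) + (-2 + 8))² = ((55 - 60) + 6)² = (-5 + 6)² = 1² = 1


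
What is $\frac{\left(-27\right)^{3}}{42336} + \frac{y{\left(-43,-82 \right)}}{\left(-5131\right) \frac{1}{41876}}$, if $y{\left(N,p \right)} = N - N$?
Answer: $- \frac{729}{1568} \approx -0.46492$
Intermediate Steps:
$y{\left(N,p \right)} = 0$
$\frac{\left(-27\right)^{3}}{42336} + \frac{y{\left(-43,-82 \right)}}{\left(-5131\right) \frac{1}{41876}} = \frac{\left(-27\right)^{3}}{42336} + \frac{0}{\left(-5131\right) \frac{1}{41876}} = \left(-19683\right) \frac{1}{42336} + \frac{0}{\left(-5131\right) \frac{1}{41876}} = - \frac{729}{1568} + \frac{0}{- \frac{5131}{41876}} = - \frac{729}{1568} + 0 \left(- \frac{41876}{5131}\right) = - \frac{729}{1568} + 0 = - \frac{729}{1568}$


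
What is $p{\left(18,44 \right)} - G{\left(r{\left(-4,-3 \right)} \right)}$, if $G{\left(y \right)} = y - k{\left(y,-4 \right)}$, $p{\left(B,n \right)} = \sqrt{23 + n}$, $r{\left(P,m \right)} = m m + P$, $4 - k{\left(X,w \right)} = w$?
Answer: $3 + \sqrt{67} \approx 11.185$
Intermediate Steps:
$k{\left(X,w \right)} = 4 - w$
$r{\left(P,m \right)} = P + m^{2}$ ($r{\left(P,m \right)} = m^{2} + P = P + m^{2}$)
$G{\left(y \right)} = -8 + y$ ($G{\left(y \right)} = y - \left(4 - -4\right) = y - \left(4 + 4\right) = y - 8 = -8 + y$)
$p{\left(18,44 \right)} - G{\left(r{\left(-4,-3 \right)} \right)} = \sqrt{23 + 44} - \left(-8 - \left(4 - \left(-3\right)^{2}\right)\right) = \sqrt{67} - \left(-8 + \left(-4 + 9\right)\right) = \sqrt{67} - \left(-8 + 5\right) = \sqrt{67} - -3 = \sqrt{67} + 3 = 3 + \sqrt{67}$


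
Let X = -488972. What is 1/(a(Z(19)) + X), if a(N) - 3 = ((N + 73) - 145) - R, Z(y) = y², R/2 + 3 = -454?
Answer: -1/487766 ≈ -2.0502e-6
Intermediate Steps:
R = -914 (R = -6 + 2*(-454) = -6 - 908 = -914)
a(N) = 845 + N (a(N) = 3 + (((N + 73) - 145) - 1*(-914)) = 3 + (((73 + N) - 145) + 914) = 3 + ((-72 + N) + 914) = 3 + (842 + N) = 845 + N)
1/(a(Z(19)) + X) = 1/((845 + 19²) - 488972) = 1/((845 + 361) - 488972) = 1/(1206 - 488972) = 1/(-487766) = -1/487766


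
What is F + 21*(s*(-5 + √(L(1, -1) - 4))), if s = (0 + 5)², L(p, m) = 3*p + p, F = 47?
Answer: -2578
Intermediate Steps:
L(p, m) = 4*p
s = 25 (s = 5² = 25)
F + 21*(s*(-5 + √(L(1, -1) - 4))) = 47 + 21*(25*(-5 + √(4*1 - 4))) = 47 + 21*(25*(-5 + √(4 - 4))) = 47 + 21*(25*(-5 + √0)) = 47 + 21*(25*(-5 + 0)) = 47 + 21*(25*(-5)) = 47 + 21*(-125) = 47 - 2625 = -2578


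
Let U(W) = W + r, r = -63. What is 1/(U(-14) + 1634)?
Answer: 1/1557 ≈ 0.00064226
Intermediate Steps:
U(W) = -63 + W (U(W) = W - 63 = -63 + W)
1/(U(-14) + 1634) = 1/((-63 - 14) + 1634) = 1/(-77 + 1634) = 1/1557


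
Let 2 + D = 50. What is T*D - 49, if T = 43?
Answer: 2015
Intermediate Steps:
D = 48 (D = -2 + 50 = 48)
T*D - 49 = 43*48 - 49 = 2064 - 49 = 2015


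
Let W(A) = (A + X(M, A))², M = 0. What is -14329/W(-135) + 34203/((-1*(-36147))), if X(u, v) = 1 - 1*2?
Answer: 38222775/222858304 ≈ 0.17151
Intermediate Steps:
X(u, v) = -1 (X(u, v) = 1 - 2 = -1)
W(A) = (-1 + A)² (W(A) = (A - 1)² = (-1 + A)²)
-14329/W(-135) + 34203/((-1*(-36147))) = -14329/(-1 - 135)² + 34203/((-1*(-36147))) = -14329/((-136)²) + 34203/36147 = -14329/18496 + 34203*(1/36147) = -14329*1/18496 + 11401/12049 = -14329/18496 + 11401/12049 = 38222775/222858304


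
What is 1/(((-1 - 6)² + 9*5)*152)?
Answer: 1/14288 ≈ 6.9989e-5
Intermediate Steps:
1/(((-1 - 6)² + 9*5)*152) = 1/(((-7)² + 45)*152) = 1/((49 + 45)*152) = 1/(94*152) = 1/14288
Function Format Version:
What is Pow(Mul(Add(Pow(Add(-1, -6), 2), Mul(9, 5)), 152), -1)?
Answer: Rational(1, 14288) ≈ 6.9989e-5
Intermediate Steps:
Pow(Mul(Add(Pow(Add(-1, -6), 2), Mul(9, 5)), 152), -1) = Pow(Mul(Add(Pow(-7, 2), 45), 152), -1) = Pow(Mul(Add(49, 45), 152), -1) = Pow(Mul(94, 152), -1) = Pow(14288, -1) = Rational(1, 14288)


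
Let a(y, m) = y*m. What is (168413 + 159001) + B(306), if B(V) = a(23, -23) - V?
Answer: 326579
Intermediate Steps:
a(y, m) = m*y
B(V) = -529 - V (B(V) = -23*23 - V = -529 - V)
(168413 + 159001) + B(306) = (168413 + 159001) + (-529 - 1*306) = 327414 + (-529 - 306) = 327414 - 835 = 326579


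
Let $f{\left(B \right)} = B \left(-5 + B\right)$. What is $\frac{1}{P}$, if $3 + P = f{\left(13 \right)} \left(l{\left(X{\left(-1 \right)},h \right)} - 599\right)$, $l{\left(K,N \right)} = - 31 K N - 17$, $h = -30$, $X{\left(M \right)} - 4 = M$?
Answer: $\frac{1}{226093} \approx 4.423 \cdot 10^{-6}$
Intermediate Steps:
$X{\left(M \right)} = 4 + M$
$l{\left(K,N \right)} = -17 - 31 K N$ ($l{\left(K,N \right)} = - 31 K N - 17 = -17 - 31 K N$)
$P = 226093$ ($P = -3 + 13 \left(-5 + 13\right) \left(\left(-17 - 31 \left(4 - 1\right) \left(-30\right)\right) - 599\right) = -3 + 13 \cdot 8 \left(\left(-17 - 93 \left(-30\right)\right) - 599\right) = -3 + 104 \left(\left(-17 + 2790\right) - 599\right) = -3 + 104 \left(2773 - 599\right) = -3 + 104 \cdot 2174 = -3 + 226096 = 226093$)
$\frac{1}{P} = \frac{1}{226093}$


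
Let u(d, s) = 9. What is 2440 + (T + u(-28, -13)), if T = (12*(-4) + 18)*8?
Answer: 2209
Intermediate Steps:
T = -240 (T = (-48 + 18)*8 = -30*8 = -240)
2440 + (T + u(-28, -13)) = 2440 + (-240 + 9) = 2440 - 231 = 2209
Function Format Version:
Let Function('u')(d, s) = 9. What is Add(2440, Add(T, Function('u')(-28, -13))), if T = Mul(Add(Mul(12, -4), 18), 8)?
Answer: 2209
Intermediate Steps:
T = -240 (T = Mul(Add(-48, 18), 8) = Mul(-30, 8) = -240)
Add(2440, Add(T, Function('u')(-28, -13))) = Add(2440, Add(-240, 9)) = Add(2440, -231) = 2209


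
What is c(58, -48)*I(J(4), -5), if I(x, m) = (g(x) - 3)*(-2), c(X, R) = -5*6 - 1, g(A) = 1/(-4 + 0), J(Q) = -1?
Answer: -403/2 ≈ -201.50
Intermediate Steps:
g(A) = -1/4 (g(A) = 1/(-4) = -1/4)
c(X, R) = -31 (c(X, R) = -30 - 1 = -31)
I(x, m) = 13/2 (I(x, m) = (-1/4 - 3)*(-2) = -13/4*(-2) = 13/2)
c(58, -48)*I(J(4), -5) = -31*13/2 = -403/2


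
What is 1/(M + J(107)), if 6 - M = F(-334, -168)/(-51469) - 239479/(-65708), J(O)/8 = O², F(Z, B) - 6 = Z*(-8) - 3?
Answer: 3381925052/309765420937345 ≈ 1.0918e-5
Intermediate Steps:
F(Z, B) = 3 - 8*Z (F(Z, B) = 6 + (Z*(-8) - 3) = 6 + (-8*Z - 3) = 6 + (-3 - 8*Z) = 3 - 8*Z)
J(O) = 8*O²
M = 8141574561/3381925052 (M = 6 - ((3 - 8*(-334))/(-51469) - 239479/(-65708)) = 6 - ((3 + 2672)*(-1/51469) - 239479*(-1/65708)) = 6 - (2675*(-1/51469) + 239479/65708) = 6 - (-2675/51469 + 239479/65708) = 6 - 1*12149975751/3381925052 = 6 - 12149975751/3381925052 = 8141574561/3381925052 ≈ 2.4074)
1/(M + J(107)) = 1/(8141574561/3381925052 + 8*107²) = 1/(8141574561/3381925052 + 8*11449) = 1/(8141574561/3381925052 + 91592) = 1/(309765420937345/3381925052) = 3381925052/309765420937345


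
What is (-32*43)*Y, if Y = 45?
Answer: -61920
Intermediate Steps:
(-32*43)*Y = -32*43*45 = -1376*45 = -61920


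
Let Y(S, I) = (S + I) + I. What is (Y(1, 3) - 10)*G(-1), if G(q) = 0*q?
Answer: 0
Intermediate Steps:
Y(S, I) = S + 2*I (Y(S, I) = (I + S) + I = S + 2*I)
G(q) = 0
(Y(1, 3) - 10)*G(-1) = ((1 + 2*3) - 10)*0 = ((1 + 6) - 10)*0 = (7 - 10)*0 = -3*0 = 0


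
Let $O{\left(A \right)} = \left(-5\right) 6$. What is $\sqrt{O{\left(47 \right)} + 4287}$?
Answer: $3 \sqrt{473} \approx 65.246$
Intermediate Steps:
$O{\left(A \right)} = -30$
$\sqrt{O{\left(47 \right)} + 4287} = \sqrt{-30 + 4287} = \sqrt{4257} = 3 \sqrt{473}$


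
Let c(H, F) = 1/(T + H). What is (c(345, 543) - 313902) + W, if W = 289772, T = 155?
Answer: -12064999/500 ≈ -24130.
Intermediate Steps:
c(H, F) = 1/(155 + H)
(c(345, 543) - 313902) + W = (1/(155 + 345) - 313902) + 289772 = (1/500 - 313902) + 289772 = -156950999/500 + 289772 = -12064999/500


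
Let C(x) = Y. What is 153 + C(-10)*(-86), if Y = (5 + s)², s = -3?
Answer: -191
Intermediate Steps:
Y = 4 (Y = (5 - 3)² = 2² = 4)
C(x) = 4
153 + C(-10)*(-86) = 153 + 4*(-86) = 153 - 344 = -191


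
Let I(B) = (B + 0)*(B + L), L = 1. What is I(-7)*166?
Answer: 6972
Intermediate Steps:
I(B) = B*(1 + B) (I(B) = (B + 0)*(B + 1) = B*(1 + B))
I(-7)*166 = -7*(1 - 7)*166 = -7*(-6)*166 = 42*166 = 6972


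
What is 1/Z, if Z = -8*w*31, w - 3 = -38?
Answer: 1/8680 ≈ 0.00011521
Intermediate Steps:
w = -35 (w = 3 - 38 = -35)
Z = 8680 (Z = -8*(-35)*31 = 280*31 = 8680)
1/Z = 1/8680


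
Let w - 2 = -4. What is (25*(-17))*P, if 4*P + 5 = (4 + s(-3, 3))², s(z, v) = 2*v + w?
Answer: -25075/4 ≈ -6268.8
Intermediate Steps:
w = -2 (w = 2 - 4 = -2)
s(z, v) = -2 + 2*v (s(z, v) = 2*v - 2 = -2 + 2*v)
P = 59/4 (P = -5/4 + (4 + (-2 + 2*3))²/4 = -5/4 + (4 + (-2 + 6))²/4 = -5/4 + (4 + 4)²/4 = -5/4 + (¼)*8² = -5/4 + (¼)*64 = -5/4 + 16 = 59/4 ≈ 14.750)
(25*(-17))*P = (25*(-17))*(59/4) = -425*59/4 = -25075/4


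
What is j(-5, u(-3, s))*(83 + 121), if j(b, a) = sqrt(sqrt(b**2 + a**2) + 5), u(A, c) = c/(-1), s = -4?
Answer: 204*sqrt(5 + sqrt(41)) ≈ 688.88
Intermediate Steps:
u(A, c) = -c (u(A, c) = c*(-1) = -c)
j(b, a) = sqrt(5 + sqrt(a**2 + b**2)) (j(b, a) = sqrt(sqrt(a**2 + b**2) + 5) = sqrt(5 + sqrt(a**2 + b**2)))
j(-5, u(-3, s))*(83 + 121) = sqrt(5 + sqrt((-1*(-4))**2 + (-5)**2))*(83 + 121) = sqrt(5 + sqrt(4**2 + 25))*204 = sqrt(5 + sqrt(16 + 25))*204 = sqrt(5 + sqrt(41))*204 = 204*sqrt(5 + sqrt(41))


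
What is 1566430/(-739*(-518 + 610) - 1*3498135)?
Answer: -1566430/3566123 ≈ -0.43925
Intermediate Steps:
1566430/(-739*(-518 + 610) - 1*3498135) = 1566430/(-739*92 - 3498135) = 1566430/(-67988 - 3498135) = 1566430/(-3566123) = 1566430*(-1/3566123) = -1566430/3566123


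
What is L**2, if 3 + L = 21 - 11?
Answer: 49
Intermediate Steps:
L = 7 (L = -3 + (21 - 11) = -3 + 10 = 7)
L**2 = 7**2 = 49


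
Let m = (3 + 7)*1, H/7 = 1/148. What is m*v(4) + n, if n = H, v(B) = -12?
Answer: -17753/148 ≈ -119.95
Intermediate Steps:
H = 7/148 ≈ 0.047297
n = 7/148 ≈ 0.047297
m = 10 (m = 10*1 = 10)
m*v(4) + n = 10*(-12) + 7/148 = -120 + 7/148 = -17753/148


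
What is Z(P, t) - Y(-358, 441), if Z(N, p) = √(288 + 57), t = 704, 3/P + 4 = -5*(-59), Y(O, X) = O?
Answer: 358 + √345 ≈ 376.57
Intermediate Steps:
P = 1/97 (P = 3/(-4 - 5*(-59)) = 3/(-4 + 295) = 3/291 = 3*(1/291) = 1/97 ≈ 0.010309)
Z(N, p) = √345
Z(P, t) - Y(-358, 441) = √345 - 1*(-358) = √345 + 358 = 358 + √345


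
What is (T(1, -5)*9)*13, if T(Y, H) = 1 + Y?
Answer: 234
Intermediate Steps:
(T(1, -5)*9)*13 = ((1 + 1)*9)*13 = (2*9)*13 = 18*13 = 234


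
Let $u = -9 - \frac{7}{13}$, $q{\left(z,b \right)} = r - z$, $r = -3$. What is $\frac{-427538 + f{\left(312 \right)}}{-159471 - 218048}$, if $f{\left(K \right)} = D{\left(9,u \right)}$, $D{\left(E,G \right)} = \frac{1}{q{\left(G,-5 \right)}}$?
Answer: $\frac{36340717}{32089115} \approx 1.1325$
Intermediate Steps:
$q{\left(z,b \right)} = -3 - z$
$u = - \frac{124}{13}$ ($u = -9 - \frac{7}{13} = - \frac{124}{13} \approx -9.5385$)
$D{\left(E,G \right)} = \frac{1}{-3 - G}$
$f{\left(K \right)} = \frac{13}{85}$ ($f{\left(K \right)} = - \frac{1}{3 - \frac{124}{13}} = - \frac{1}{- \frac{85}{13}} = \left(-1\right) \left(- \frac{13}{85}\right) = \frac{13}{85}$)
$\frac{-427538 + f{\left(312 \right)}}{-159471 - 218048} = \frac{-427538 + \frac{13}{85}}{-159471 - 218048} = - \frac{36340717}{85 \left(-377519\right)} = \left(- \frac{36340717}{85}\right) \left(- \frac{1}{377519}\right) = \frac{36340717}{32089115}$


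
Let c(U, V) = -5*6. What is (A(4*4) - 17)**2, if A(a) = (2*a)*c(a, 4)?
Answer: 954529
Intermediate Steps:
c(U, V) = -30
A(a) = -60*a (A(a) = (2*a)*(-30) = -60*a)
(A(4*4) - 17)**2 = (-240*4 - 17)**2 = (-60*16 - 17)**2 = (-960 - 17)**2 = (-977)**2 = 954529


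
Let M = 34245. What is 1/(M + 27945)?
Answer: 1/62190 ≈ 1.6080e-5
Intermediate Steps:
1/(M + 27945) = 1/(34245 + 27945) = 1/62190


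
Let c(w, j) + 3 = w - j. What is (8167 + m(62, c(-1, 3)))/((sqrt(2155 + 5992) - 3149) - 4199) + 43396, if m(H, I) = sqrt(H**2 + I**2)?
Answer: 2342671182856/53984957 - 8167*sqrt(8147)/53984957 - 7348*sqrt(3893)/53984957 - sqrt(31716271)/53984957 ≈ 43395.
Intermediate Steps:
c(w, j) = -3 + w - j (c(w, j) = -3 + (w - j) = -3 + w - j)
(8167 + m(62, c(-1, 3)))/((sqrt(2155 + 5992) - 3149) - 4199) + 43396 = (8167 + sqrt(62**2 + (-3 - 1 - 1*3)**2))/((sqrt(2155 + 5992) - 3149) - 4199) + 43396 = (8167 + sqrt(3844 + (-3 - 1 - 3)**2))/((sqrt(8147) - 3149) - 4199) + 43396 = (8167 + sqrt(3844 + (-7)**2))/((-3149 + sqrt(8147)) - 4199) + 43396 = (8167 + sqrt(3844 + 49))/(-7348 + sqrt(8147)) + 43396 = (8167 + sqrt(3893))/(-7348 + sqrt(8147)) + 43396 = 43396 + (8167 + sqrt(3893))/(-7348 + sqrt(8147))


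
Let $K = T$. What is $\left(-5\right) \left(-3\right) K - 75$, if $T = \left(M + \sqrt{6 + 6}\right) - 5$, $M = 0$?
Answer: $-150 + 30 \sqrt{3} \approx -98.038$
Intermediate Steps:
$T = -5 + 2 \sqrt{3}$ ($T = \left(0 + \sqrt{6 + 6}\right) - 5 = \left(0 + \sqrt{12}\right) - 5 = \left(0 + 2 \sqrt{3}\right) - 5 = 2 \sqrt{3} - 5 = -5 + 2 \sqrt{3} \approx -1.5359$)
$K = -5 + 2 \sqrt{3} \approx -1.5359$
$\left(-5\right) \left(-3\right) K - 75 = \left(-5\right) \left(-3\right) \left(-5 + 2 \sqrt{3}\right) - 75 = 15 \left(-5 + 2 \sqrt{3}\right) - 75 = \left(-75 + 30 \sqrt{3}\right) - 75 = -150 + 30 \sqrt{3}$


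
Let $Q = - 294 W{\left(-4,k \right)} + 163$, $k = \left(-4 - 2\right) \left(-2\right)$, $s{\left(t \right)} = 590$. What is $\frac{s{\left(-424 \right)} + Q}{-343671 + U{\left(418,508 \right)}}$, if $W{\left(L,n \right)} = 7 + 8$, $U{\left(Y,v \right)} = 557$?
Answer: $\frac{159}{14918} \approx 0.010658$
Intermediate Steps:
$k = 12$ ($k = \left(-6\right) \left(-2\right) = 12$)
$W{\left(L,n \right)} = 15$
$Q = -4247$ ($Q = \left(-294\right) 15 + 163 = -4410 + 163 = -4247$)
$\frac{s{\left(-424 \right)} + Q}{-343671 + U{\left(418,508 \right)}} = \frac{590 - 4247}{-343671 + 557} = - \frac{3657}{-343114} = \left(-3657\right) \left(- \frac{1}{343114}\right) = \frac{159}{14918}$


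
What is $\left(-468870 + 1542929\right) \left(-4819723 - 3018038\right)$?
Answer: $-8418217741899$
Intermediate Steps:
$\left(-468870 + 1542929\right) \left(-4819723 - 3018038\right) = 1074059 \left(-7837761\right) = -8418217741899$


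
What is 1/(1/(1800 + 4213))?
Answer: 6013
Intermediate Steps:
1/(1/(1800 + 4213)) = 1/(1/6013) = 6013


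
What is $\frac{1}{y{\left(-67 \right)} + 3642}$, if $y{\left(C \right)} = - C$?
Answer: $\frac{1}{3709} \approx 0.00026961$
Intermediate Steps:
$\frac{1}{y{\left(-67 \right)} + 3642} = \frac{1}{\left(-1\right) \left(-67\right) + 3642} = \frac{1}{67 + 3642} = \frac{1}{3709}$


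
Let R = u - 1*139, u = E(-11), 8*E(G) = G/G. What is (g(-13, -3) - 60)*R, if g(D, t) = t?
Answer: 69993/8 ≈ 8749.1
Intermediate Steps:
E(G) = ⅛ (E(G) = (G/G)/8 = (⅛)*1 = ⅛)
u = ⅛ ≈ 0.12500
R = -1111/8 (R = ⅛ - 1*139 = ⅛ - 139 = -1111/8 ≈ -138.88)
(g(-13, -3) - 60)*R = (-3 - 60)*(-1111/8) = -63*(-1111/8) = 69993/8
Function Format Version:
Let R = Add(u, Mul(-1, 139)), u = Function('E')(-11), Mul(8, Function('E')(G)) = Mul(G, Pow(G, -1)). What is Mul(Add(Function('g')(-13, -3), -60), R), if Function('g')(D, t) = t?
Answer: Rational(69993, 8) ≈ 8749.1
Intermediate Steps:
Function('E')(G) = Rational(1, 8) (Function('E')(G) = Mul(Rational(1, 8), Mul(G, Pow(G, -1))) = Mul(Rational(1, 8), 1) = Rational(1, 8))
u = Rational(1, 8) ≈ 0.12500
R = Rational(-1111, 8) (R = Add(Rational(1, 8), Mul(-1, 139)) = Add(Rational(1, 8), -139) = Rational(-1111, 8) ≈ -138.88)
Mul(Add(Function('g')(-13, -3), -60), R) = Mul(Add(-3, -60), Rational(-1111, 8)) = Mul(-63, Rational(-1111, 8)) = Rational(69993, 8)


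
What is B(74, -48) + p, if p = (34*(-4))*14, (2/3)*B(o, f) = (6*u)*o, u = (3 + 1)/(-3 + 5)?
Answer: -572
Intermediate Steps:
u = 2 (u = 4/2 = 4*(½) = 2)
B(o, f) = 18*o (B(o, f) = 3*((6*2)*o)/2 = 3*(12*o)/2 = 18*o)
p = -1904 (p = -136*14 = -1904)
B(74, -48) + p = 18*74 - 1904 = 1332 - 1904 = -572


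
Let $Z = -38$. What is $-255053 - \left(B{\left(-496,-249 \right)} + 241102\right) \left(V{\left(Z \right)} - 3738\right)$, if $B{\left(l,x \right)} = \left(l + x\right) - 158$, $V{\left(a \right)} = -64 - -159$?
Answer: $874789904$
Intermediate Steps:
$V{\left(a \right)} = 95$ ($V{\left(a \right)} = -64 + 159 = 95$)
$B{\left(l,x \right)} = -158 + l + x$
$-255053 - \left(B{\left(-496,-249 \right)} + 241102\right) \left(V{\left(Z \right)} - 3738\right) = -255053 - \left(\left(-158 - 496 - 249\right) + 241102\right) \left(95 - 3738\right) = -255053 - \left(-903 + 241102\right) \left(-3643\right) = -255053 - 240199 \left(-3643\right) = -255053 - -875044957 = -255053 + 875044957 = 874789904$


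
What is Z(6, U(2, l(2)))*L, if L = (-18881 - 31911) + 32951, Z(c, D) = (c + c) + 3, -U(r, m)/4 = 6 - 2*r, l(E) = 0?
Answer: -267615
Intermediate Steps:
U(r, m) = -24 + 8*r (U(r, m) = -4*(6 - 2*r) = -24 + 8*r)
Z(c, D) = 3 + 2*c (Z(c, D) = 2*c + 3 = 3 + 2*c)
L = -17841 (L = -50792 + 32951 = -17841)
Z(6, U(2, l(2)))*L = (3 + 2*6)*(-17841) = (3 + 12)*(-17841) = 15*(-17841) = -267615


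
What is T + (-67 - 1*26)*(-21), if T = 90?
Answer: 2043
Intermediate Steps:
T + (-67 - 1*26)*(-21) = 90 + (-67 - 1*26)*(-21) = 90 + (-67 - 26)*(-21) = 90 - 93*(-21) = 90 + 1953 = 2043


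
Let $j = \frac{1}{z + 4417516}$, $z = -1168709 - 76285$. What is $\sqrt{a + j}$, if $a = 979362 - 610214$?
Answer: $\frac{\sqrt{3715436169726160154}}{3172522} \approx 607.58$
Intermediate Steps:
$z = -1244994$
$j = \frac{1}{3172522}$ ($j = \frac{1}{-1244994 + 4417516} = \frac{1}{3172522} \approx 3.1521 \cdot 10^{-7}$)
$a = 369148$ ($a = 979362 - 610214 = 369148$)
$\sqrt{a + j} = \sqrt{369148 + \frac{1}{3172522}} = \sqrt{\frac{1171130151257}{3172522}} = \frac{\sqrt{3715436169726160154}}{3172522}$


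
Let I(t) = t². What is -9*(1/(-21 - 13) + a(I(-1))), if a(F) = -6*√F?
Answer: 1845/34 ≈ 54.265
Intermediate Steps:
-9*(1/(-21 - 13) + a(I(-1))) = -9*(1/(-21 - 13) - 6*√((-1)²)) = -9*(1/(-34) - 6*√1) = -9*(-1/34 - 6*1) = -9*(-1/34 - 6) = -9*(-205/34) = 1845/34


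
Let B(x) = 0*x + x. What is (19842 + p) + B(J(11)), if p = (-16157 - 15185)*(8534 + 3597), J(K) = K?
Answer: -380189949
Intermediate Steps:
B(x) = x (B(x) = 0 + x = x)
p = -380209802 (p = -31342*12131 = -380209802)
(19842 + p) + B(J(11)) = (19842 - 380209802) + 11 = -380189960 + 11 = -380189949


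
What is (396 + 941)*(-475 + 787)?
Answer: 417144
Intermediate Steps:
(396 + 941)*(-475 + 787) = 1337*312 = 417144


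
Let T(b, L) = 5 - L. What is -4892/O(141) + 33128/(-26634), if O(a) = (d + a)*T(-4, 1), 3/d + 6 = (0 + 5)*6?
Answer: -148994284/15034893 ≈ -9.9099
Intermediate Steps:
d = ⅛ (d = 3/(-6 + (0 + 5)*6) = 3/(-6 + 5*6) = 3/(-6 + 30) = 3/24 = 3*(1/24) = ⅛ ≈ 0.12500)
O(a) = ½ + 4*a (O(a) = (⅛ + a)*(5 - 1*1) = (⅛ + a)*(5 - 1) = (⅛ + a)*4 = ½ + 4*a)
-4892/O(141) + 33128/(-26634) = -4892/(½ + 4*141) + 33128/(-26634) = -4892/(½ + 564) + 33128*(-1/26634) = -4892/1129/2 - 16564/13317 = -4892*2/1129 - 16564/13317 = -9784/1129 - 16564/13317 = -148994284/15034893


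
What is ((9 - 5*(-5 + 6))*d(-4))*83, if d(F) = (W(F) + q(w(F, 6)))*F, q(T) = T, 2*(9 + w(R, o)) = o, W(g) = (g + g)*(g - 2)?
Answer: -55776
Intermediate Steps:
W(g) = 2*g*(-2 + g) (W(g) = (2*g)*(-2 + g) = 2*g*(-2 + g))
w(R, o) = -9 + o/2
d(F) = F*(-6 + 2*F*(-2 + F)) (d(F) = (2*F*(-2 + F) + (-9 + (1/2)*6))*F = (2*F*(-2 + F) + (-9 + 3))*F = (2*F*(-2 + F) - 6)*F = (-6 + 2*F*(-2 + F))*F = F*(-6 + 2*F*(-2 + F)))
((9 - 5*(-5 + 6))*d(-4))*83 = ((9 - 5*(-5 + 6))*(2*(-4)*(-3 - 4*(-2 - 4))))*83 = ((9 - 5*1)*(2*(-4)*(-3 - 4*(-6))))*83 = ((9 - 5)*(2*(-4)*(-3 + 24)))*83 = (4*(2*(-4)*21))*83 = (4*(-168))*83 = -672*83 = -55776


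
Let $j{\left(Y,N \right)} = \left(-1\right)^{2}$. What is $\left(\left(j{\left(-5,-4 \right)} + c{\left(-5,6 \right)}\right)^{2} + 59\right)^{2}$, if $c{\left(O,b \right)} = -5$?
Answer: $5625$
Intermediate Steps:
$j{\left(Y,N \right)} = 1$
$\left(\left(j{\left(-5,-4 \right)} + c{\left(-5,6 \right)}\right)^{2} + 59\right)^{2} = \left(\left(1 - 5\right)^{2} + 59\right)^{2} = \left(\left(-4\right)^{2} + 59\right)^{2} = \left(16 + 59\right)^{2} = 75^{2} = 5625$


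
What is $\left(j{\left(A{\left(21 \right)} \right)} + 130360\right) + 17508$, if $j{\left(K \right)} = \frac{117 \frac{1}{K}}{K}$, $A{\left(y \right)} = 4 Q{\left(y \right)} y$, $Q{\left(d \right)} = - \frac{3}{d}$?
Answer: $\frac{2365901}{16} \approx 1.4787 \cdot 10^{5}$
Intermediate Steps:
$A{\left(y \right)} = -12$ ($A{\left(y \right)} = 4 \left(- \frac{3}{y}\right) y = - \frac{12}{y} y = -12$)
$j{\left(K \right)} = \frac{117}{K^{2}}$
$\left(j{\left(A{\left(21 \right)} \right)} + 130360\right) + 17508 = \left(\frac{117}{144} + 130360\right) + 17508 = \left(117 \cdot \frac{1}{144} + 130360\right) + 17508 = \left(\frac{13}{16} + 130360\right) + 17508 = \frac{2085773}{16} + 17508 = \frac{2365901}{16}$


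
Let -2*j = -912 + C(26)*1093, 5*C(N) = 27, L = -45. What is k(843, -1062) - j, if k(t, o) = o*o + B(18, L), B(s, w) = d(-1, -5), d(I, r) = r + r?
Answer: 11303291/10 ≈ 1.1303e+6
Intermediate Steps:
d(I, r) = 2*r
C(N) = 27/5 (C(N) = (⅕)*27 = 27/5)
B(s, w) = -10 (B(s, w) = 2*(-5) = -10)
j = -24951/10 (j = -(-912 + (27/5)*1093)/2 = -(-912 + 29511/5)/2 = -½*24951/5 = -24951/10 ≈ -2495.1)
k(t, o) = -10 + o² (k(t, o) = o*o - 10 = o² - 10 = -10 + o²)
k(843, -1062) - j = (-10 + (-1062)²) - 1*(-24951/10) = (-10 + 1127844) + 24951/10 = 1127834 + 24951/10 = 11303291/10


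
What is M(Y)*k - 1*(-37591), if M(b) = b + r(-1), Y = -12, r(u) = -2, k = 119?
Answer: 35925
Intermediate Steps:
M(b) = -2 + b (M(b) = b - 2 = -2 + b)
M(Y)*k - 1*(-37591) = (-2 - 12)*119 - 1*(-37591) = -14*119 + 37591 = -1666 + 37591 = 35925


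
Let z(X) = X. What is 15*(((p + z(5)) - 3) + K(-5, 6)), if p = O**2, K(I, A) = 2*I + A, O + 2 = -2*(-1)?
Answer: -30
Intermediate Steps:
O = 0 (O = -2 - 2*(-1) = -2 + 2 = 0)
K(I, A) = A + 2*I
p = 0 (p = 0**2 = 0)
15*(((p + z(5)) - 3) + K(-5, 6)) = 15*(((0 + 5) - 3) + (6 + 2*(-5))) = 15*((5 - 3) + (6 - 10)) = 15*(2 - 4) = 15*(-2) = -30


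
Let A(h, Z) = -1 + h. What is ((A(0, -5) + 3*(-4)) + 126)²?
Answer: 12769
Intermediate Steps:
((A(0, -5) + 3*(-4)) + 126)² = (((-1 + 0) + 3*(-4)) + 126)² = ((-1 - 12) + 126)² = (-13 + 126)² = 113² = 12769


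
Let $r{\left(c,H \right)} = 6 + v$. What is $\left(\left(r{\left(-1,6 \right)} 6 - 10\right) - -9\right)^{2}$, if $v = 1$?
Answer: $1681$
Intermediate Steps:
$r{\left(c,H \right)} = 7$ ($r{\left(c,H \right)} = 6 + 1 = 7$)
$\left(\left(r{\left(-1,6 \right)} 6 - 10\right) - -9\right)^{2} = \left(\left(7 \cdot 6 - 10\right) - -9\right)^{2} = \left(\left(42 - 10\right) + 9\right)^{2} = \left(32 + 9\right)^{2} = 41^{2} = 1681$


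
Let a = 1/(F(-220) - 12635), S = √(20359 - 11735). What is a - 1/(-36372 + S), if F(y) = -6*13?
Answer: -30732733/600650093960 + √11/47246920 ≈ -5.1096e-5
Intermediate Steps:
F(y) = -78
S = 28*√11 (S = √8624 = 28*√11 ≈ 92.865)
a = -1/12713 (a = 1/(-78 - 12635) = 1/(-12713) = -1/12713 ≈ -7.8660e-5)
a - 1/(-36372 + S) = -1/12713 - 1/(-36372 + 28*√11)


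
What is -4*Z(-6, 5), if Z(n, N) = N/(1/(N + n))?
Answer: 20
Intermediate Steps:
Z(n, N) = N*(N + n)
-4*Z(-6, 5) = -20*(5 - 6) = -20*(-1) = -4*(-5) = 20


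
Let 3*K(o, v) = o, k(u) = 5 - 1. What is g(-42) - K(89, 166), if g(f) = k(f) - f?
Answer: 49/3 ≈ 16.333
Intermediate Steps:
k(u) = 4
K(o, v) = o/3
g(f) = 4 - f
g(-42) - K(89, 166) = (4 - 1*(-42)) - 89/3 = (4 + 42) - 1*89/3 = 46 - 89/3 = 49/3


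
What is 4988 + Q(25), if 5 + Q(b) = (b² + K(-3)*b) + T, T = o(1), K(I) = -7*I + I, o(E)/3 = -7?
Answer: 6037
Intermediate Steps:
o(E) = -21 (o(E) = 3*(-7) = -21)
K(I) = -6*I
T = -21
Q(b) = -26 + b² + 18*b (Q(b) = -5 + ((b² + (-6*(-3))*b) - 21) = -5 + ((b² + 18*b) - 21) = -5 + (-21 + b² + 18*b) = -26 + b² + 18*b)
4988 + Q(25) = 4988 + (-26 + 25² + 18*25) = 4988 + (-26 + 625 + 450) = 4988 + 1049 = 6037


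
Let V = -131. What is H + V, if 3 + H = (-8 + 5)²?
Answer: -125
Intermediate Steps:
H = 6 (H = -3 + (-8 + 5)² = -3 + (-3)² = -3 + 9 = 6)
H + V = 6 - 131 = -125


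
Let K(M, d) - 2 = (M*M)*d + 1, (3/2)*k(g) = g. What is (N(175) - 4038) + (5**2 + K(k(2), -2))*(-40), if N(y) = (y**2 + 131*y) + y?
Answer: 438383/9 ≈ 48709.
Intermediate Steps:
k(g) = 2*g/3
K(M, d) = 3 + d*M**2 (K(M, d) = 2 + ((M*M)*d + 1) = 2 + (M**2*d + 1) = 2 + (d*M**2 + 1) = 2 + (1 + d*M**2) = 3 + d*M**2)
N(y) = y**2 + 132*y
(N(175) - 4038) + (5**2 + K(k(2), -2))*(-40) = (175*(132 + 175) - 4038) + (5**2 + (3 - 2*((2/3)*2)**2))*(-40) = (175*307 - 4038) + (25 + (3 - 2*(4/3)**2))*(-40) = (53725 - 4038) + (25 + (3 - 2*16/9))*(-40) = 49687 + (25 + (3 - 32/9))*(-40) = 49687 + (25 - 5/9)*(-40) = 49687 + (220/9)*(-40) = 49687 - 8800/9 = 438383/9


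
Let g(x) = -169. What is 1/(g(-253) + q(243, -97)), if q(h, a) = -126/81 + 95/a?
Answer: -873/149750 ≈ -0.0058297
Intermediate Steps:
q(h, a) = -14/9 + 95/a (q(h, a) = -126*1/81 + 95/a = -14/9 + 95/a)
1/(g(-253) + q(243, -97)) = 1/(-169 + (-14/9 + 95/(-97))) = 1/(-169 + (-14/9 + 95*(-1/97))) = 1/(-169 + (-14/9 - 95/97)) = 1/(-169 - 2213/873) = 1/(-149750/873) = -873/149750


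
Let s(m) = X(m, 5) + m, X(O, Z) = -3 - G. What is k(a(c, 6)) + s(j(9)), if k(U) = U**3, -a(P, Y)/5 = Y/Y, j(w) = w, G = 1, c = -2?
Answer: -120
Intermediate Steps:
a(P, Y) = -5 (a(P, Y) = -5*Y/Y = -5*1 = -5)
X(O, Z) = -4 (X(O, Z) = -3 - 1*1 = -3 - 1 = -4)
s(m) = -4 + m
k(a(c, 6)) + s(j(9)) = (-5)**3 + (-4 + 9) = -125 + 5 = -120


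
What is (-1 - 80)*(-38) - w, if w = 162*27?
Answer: -1296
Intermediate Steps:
w = 4374
(-1 - 80)*(-38) - w = (-1 - 80)*(-38) - 1*4374 = -81*(-38) - 4374 = 3078 - 4374 = -1296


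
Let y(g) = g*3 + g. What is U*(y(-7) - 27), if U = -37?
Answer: 2035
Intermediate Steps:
y(g) = 4*g (y(g) = 3*g + g = 4*g)
U*(y(-7) - 27) = -37*(4*(-7) - 27) = -37*(-28 - 27) = -37*(-55) = 2035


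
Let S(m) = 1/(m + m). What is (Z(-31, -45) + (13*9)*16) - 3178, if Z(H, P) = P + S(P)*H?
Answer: -121559/90 ≈ -1350.7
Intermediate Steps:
S(m) = 1/(2*m)
Z(H, P) = P + H/(2*P) (Z(H, P) = P + (1/(2*P))*H = P + H/(2*P))
(Z(-31, -45) + (13*9)*16) - 3178 = ((-45 + (1/2)*(-31)/(-45)) + (13*9)*16) - 3178 = ((-45 + (1/2)*(-31)*(-1/45)) + 117*16) - 3178 = ((-45 + 31/90) + 1872) - 3178 = (-4019/90 + 1872) - 3178 = 164461/90 - 3178 = -121559/90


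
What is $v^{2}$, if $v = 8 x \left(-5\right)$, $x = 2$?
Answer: $6400$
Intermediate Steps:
$v = -80$ ($v = 8 \cdot 2 \left(-5\right) = 16 \left(-5\right) = -80$)
$v^{2} = \left(-80\right)^{2} = 6400$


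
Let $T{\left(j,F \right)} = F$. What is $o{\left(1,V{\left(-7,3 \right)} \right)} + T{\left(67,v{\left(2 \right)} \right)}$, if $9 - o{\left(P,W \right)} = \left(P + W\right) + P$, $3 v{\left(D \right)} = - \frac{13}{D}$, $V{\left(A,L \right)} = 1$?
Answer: $\frac{23}{6} \approx 3.8333$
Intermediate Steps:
$v{\left(D \right)} = - \frac{13}{3 D}$ ($v{\left(D \right)} = \frac{\left(-13\right) \frac{1}{D}}{3} = - \frac{13}{3 D}$)
$o{\left(P,W \right)} = 9 - W - 2 P$ ($o{\left(P,W \right)} = 9 - \left(\left(P + W\right) + P\right) = 9 - \left(W + 2 P\right) = 9 - W - 2 P$)
$o{\left(1,V{\left(-7,3 \right)} \right)} + T{\left(67,v{\left(2 \right)} \right)} = \left(9 - 1 - 2\right) - \frac{13}{3 \cdot 2} = \left(9 - 1 - 2\right) - \frac{13}{6} = 6 - \frac{13}{6} = \frac{23}{6}$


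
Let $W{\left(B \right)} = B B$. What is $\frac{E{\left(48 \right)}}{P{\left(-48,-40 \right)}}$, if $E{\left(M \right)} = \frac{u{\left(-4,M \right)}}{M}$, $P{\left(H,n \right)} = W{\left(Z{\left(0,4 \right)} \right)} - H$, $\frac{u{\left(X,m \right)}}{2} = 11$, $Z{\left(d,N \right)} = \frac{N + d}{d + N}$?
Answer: $\frac{11}{1176} \approx 0.0093537$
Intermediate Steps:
$Z{\left(d,N \right)} = 1$ ($Z{\left(d,N \right)} = \frac{N + d}{N + d} = 1$)
$u{\left(X,m \right)} = 22$ ($u{\left(X,m \right)} = 2 \cdot 11 = 22$)
$W{\left(B \right)} = B^{2}$
$P{\left(H,n \right)} = 1 - H$ ($P{\left(H,n \right)} = 1^{2} - H = 1 - H$)
$E{\left(M \right)} = \frac{22}{M}$
$\frac{E{\left(48 \right)}}{P{\left(-48,-40 \right)}} = \frac{22 \cdot \frac{1}{48}}{1 - -48} = \frac{22 \cdot \frac{1}{48}}{1 + 48} = \frac{11}{24 \cdot 49} = \frac{11}{24} \cdot \frac{1}{49} = \frac{11}{1176}$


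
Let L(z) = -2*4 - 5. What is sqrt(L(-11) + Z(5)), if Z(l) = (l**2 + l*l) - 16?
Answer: sqrt(21) ≈ 4.5826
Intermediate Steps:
Z(l) = -16 + 2*l**2 (Z(l) = (l**2 + l**2) - 16 = 2*l**2 - 16 = -16 + 2*l**2)
L(z) = -13 (L(z) = -8 - 5 = -13)
sqrt(L(-11) + Z(5)) = sqrt(-13 + (-16 + 2*5**2)) = sqrt(-13 + (-16 + 2*25)) = sqrt(-13 + (-16 + 50)) = sqrt(-13 + 34) = sqrt(21)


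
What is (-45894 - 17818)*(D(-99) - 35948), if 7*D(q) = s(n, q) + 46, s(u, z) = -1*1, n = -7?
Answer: 16029365792/7 ≈ 2.2899e+9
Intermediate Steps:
s(u, z) = -1
D(q) = 45/7 (D(q) = (-1 + 46)/7 = (⅐)*45 = 45/7)
(-45894 - 17818)*(D(-99) - 35948) = (-45894 - 17818)*(45/7 - 35948) = -63712*(-251591/7) = 16029365792/7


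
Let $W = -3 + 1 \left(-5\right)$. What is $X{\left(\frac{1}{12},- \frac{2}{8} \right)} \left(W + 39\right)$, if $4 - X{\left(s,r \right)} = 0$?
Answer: $124$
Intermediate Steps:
$W = -8$ ($W = -3 - 5 = -8$)
$X{\left(s,r \right)} = 4$ ($X{\left(s,r \right)} = 4 - 0 = 4 + 0 = 4$)
$X{\left(\frac{1}{12},- \frac{2}{8} \right)} \left(W + 39\right) = 4 \left(-8 + 39\right) = 4 \cdot 31 = 124$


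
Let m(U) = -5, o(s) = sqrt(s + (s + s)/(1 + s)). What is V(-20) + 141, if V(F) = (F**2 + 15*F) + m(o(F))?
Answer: 236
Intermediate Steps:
o(s) = sqrt(s + 2*s/(1 + s)) (o(s) = sqrt(s + (2*s)/(1 + s)) = sqrt(s + 2*s/(1 + s)))
V(F) = -5 + F**2 + 15*F (V(F) = (F**2 + 15*F) - 5 = -5 + F**2 + 15*F)
V(-20) + 141 = (-5 + (-20)**2 + 15*(-20)) + 141 = (-5 + 400 - 300) + 141 = 95 + 141 = 236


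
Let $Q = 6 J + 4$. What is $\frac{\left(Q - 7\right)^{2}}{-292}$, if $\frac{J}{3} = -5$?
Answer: $- \frac{8649}{292} \approx -29.62$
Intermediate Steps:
$J = -15$ ($J = 3 \left(-5\right) = -15$)
$Q = -86$ ($Q = 6 \left(-15\right) + 4 = -90 + 4 = -86$)
$\frac{\left(Q - 7\right)^{2}}{-292} = \frac{\left(-86 - 7\right)^{2}}{-292} = \left(-93\right)^{2} \left(- \frac{1}{292}\right) = 8649 \left(- \frac{1}{292}\right) = - \frac{8649}{292}$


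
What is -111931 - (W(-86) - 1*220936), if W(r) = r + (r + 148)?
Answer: 109029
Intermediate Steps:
W(r) = 148 + 2*r (W(r) = r + (148 + r) = 148 + 2*r)
-111931 - (W(-86) - 1*220936) = -111931 - ((148 + 2*(-86)) - 1*220936) = -111931 - ((148 - 172) - 220936) = -111931 - (-24 - 220936) = -111931 - 1*(-220960) = -111931 + 220960 = 109029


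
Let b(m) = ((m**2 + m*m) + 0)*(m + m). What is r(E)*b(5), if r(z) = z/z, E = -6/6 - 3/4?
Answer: 500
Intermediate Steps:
E = -7/4 (E = -6*1/6 - 3*1/4 = -1 - 3/4 = -7/4 ≈ -1.7500)
r(z) = 1
b(m) = 4*m**3 (b(m) = ((m**2 + m**2) + 0)*(2*m) = (2*m**2 + 0)*(2*m) = (2*m**2)*(2*m) = 4*m**3)
r(E)*b(5) = 1*(4*5**3) = 1*(4*125) = 1*500 = 500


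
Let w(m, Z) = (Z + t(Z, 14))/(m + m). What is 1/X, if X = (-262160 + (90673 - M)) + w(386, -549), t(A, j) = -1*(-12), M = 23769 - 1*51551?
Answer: -772/110940797 ≈ -6.9587e-6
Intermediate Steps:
M = -27782 (M = 23769 - 51551 = -27782)
t(A, j) = 12
w(m, Z) = (12 + Z)/(2*m) (w(m, Z) = (Z + 12)/(m + m) = (12 + Z)/((2*m)) = (12 + Z)*(1/(2*m)) = (12 + Z)/(2*m))
X = -110940797/772 (X = (-262160 + (90673 - 1*(-27782))) + (½)*(12 - 549)/386 = (-262160 + (90673 + 27782)) + (½)*(1/386)*(-537) = (-262160 + 118455) - 537/772 = -143705 - 537/772 = -110940797/772 ≈ -1.4371e+5)
1/X = 1/(-110940797/772) = -772/110940797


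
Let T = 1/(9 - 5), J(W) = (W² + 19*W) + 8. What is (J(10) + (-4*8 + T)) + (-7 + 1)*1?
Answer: 1041/4 ≈ 260.25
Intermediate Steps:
J(W) = 8 + W² + 19*W
T = ¼ (T = 1/4 = ¼ ≈ 0.25000)
(J(10) + (-4*8 + T)) + (-7 + 1)*1 = ((8 + 10² + 19*10) + (-4*8 + ¼)) + (-7 + 1)*1 = ((8 + 100 + 190) + (-32 + ¼)) - 6*1 = (298 - 127/4) - 6 = 1065/4 - 6 = 1041/4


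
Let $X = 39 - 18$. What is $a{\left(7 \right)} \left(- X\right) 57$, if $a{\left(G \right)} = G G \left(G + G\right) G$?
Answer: $-5747994$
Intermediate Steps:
$X = 21$ ($X = 39 - 18 = 21$)
$a{\left(G \right)} = 2 G^{4}$ ($a{\left(G \right)} = G G 2 G G = G 2 G^{2} G = G 2 G^{3} = 2 G^{4}$)
$a{\left(7 \right)} \left(- X\right) 57 = 2 \cdot 7^{4} \left(\left(-1\right) 21\right) 57 = 2 \cdot 2401 \left(-21\right) 57 = 4802 \left(-21\right) 57 = \left(-100842\right) 57 = -5747994$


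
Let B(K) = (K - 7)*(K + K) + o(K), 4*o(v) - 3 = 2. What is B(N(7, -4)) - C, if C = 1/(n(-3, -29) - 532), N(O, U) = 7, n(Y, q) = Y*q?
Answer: 2229/1780 ≈ 1.2522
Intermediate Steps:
o(v) = 5/4 (o(v) = 3/4 + (1/4)*2 = 3/4 + 1/2 = 5/4)
B(K) = 5/4 + 2*K*(-7 + K) (B(K) = (K - 7)*(K + K) + 5/4 = (-7 + K)*(2*K) + 5/4 = 2*K*(-7 + K) + 5/4 = 5/4 + 2*K*(-7 + K))
C = -1/445 (C = 1/(-3*(-29) - 532) = 1/(87 - 532) = 1/(-445) = -1/445 ≈ -0.0022472)
B(N(7, -4)) - C = (5/4 - 14*7 + 2*7**2) - 1*(-1/445) = (5/4 - 98 + 2*49) + 1/445 = (5/4 - 98 + 98) + 1/445 = 5/4 + 1/445 = 2229/1780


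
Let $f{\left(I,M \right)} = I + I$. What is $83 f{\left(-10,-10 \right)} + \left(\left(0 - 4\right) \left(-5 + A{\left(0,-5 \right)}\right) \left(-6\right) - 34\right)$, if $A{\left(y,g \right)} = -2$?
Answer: $-1862$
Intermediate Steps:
$f{\left(I,M \right)} = 2 I$
$83 f{\left(-10,-10 \right)} + \left(\left(0 - 4\right) \left(-5 + A{\left(0,-5 \right)}\right) \left(-6\right) - 34\right) = 83 \cdot 2 \left(-10\right) + \left(\left(0 - 4\right) \left(-5 - 2\right) \left(-6\right) - 34\right) = 83 \left(-20\right) + \left(\left(-4\right) \left(-7\right) \left(-6\right) - 34\right) = -1660 + \left(28 \left(-6\right) - 34\right) = -1660 - 202 = -1862$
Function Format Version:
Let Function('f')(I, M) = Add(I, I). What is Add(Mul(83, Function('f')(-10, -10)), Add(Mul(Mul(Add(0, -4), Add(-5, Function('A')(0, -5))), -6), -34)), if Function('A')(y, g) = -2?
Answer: -1862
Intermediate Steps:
Function('f')(I, M) = Mul(2, I)
Add(Mul(83, Function('f')(-10, -10)), Add(Mul(Mul(Add(0, -4), Add(-5, Function('A')(0, -5))), -6), -34)) = Add(Mul(83, Mul(2, -10)), Add(Mul(Mul(Add(0, -4), Add(-5, -2)), -6), -34)) = Add(Mul(83, -20), Add(Mul(Mul(-4, -7), -6), -34)) = Add(-1660, Add(Mul(28, -6), -34)) = Add(-1660, Add(-168, -34)) = Add(-1660, -202) = -1862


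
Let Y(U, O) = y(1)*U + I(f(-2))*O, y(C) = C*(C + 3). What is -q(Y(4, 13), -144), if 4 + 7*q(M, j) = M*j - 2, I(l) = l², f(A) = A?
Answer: 9798/7 ≈ 1399.7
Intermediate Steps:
y(C) = C*(3 + C)
Y(U, O) = 4*O + 4*U (Y(U, O) = (1*(3 + 1))*U + (-2)²*O = (1*4)*U + 4*O = 4*U + 4*O = 4*O + 4*U)
q(M, j) = -6/7 + M*j/7 (q(M, j) = -4/7 + (M*j - 2)/7 = -4/7 + (-2 + M*j)/7 = -4/7 + (-2/7 + M*j/7) = -6/7 + M*j/7)
-q(Y(4, 13), -144) = -(-6/7 + (⅐)*(4*13 + 4*4)*(-144)) = -(-6/7 + (⅐)*(52 + 16)*(-144)) = -(-6/7 + (⅐)*68*(-144)) = -(-6/7 - 9792/7) = -1*(-9798/7) = 9798/7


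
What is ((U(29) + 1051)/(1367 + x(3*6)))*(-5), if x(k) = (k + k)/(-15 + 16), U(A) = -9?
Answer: -5210/1403 ≈ -3.7135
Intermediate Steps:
x(k) = 2*k (x(k) = (2*k)/1 = (2*k)*1 = 2*k)
((U(29) + 1051)/(1367 + x(3*6)))*(-5) = ((-9 + 1051)/(1367 + 2*(3*6)))*(-5) = (1042/(1367 + 2*18))*(-5) = (1042/(1367 + 36))*(-5) = (1042/1403)*(-5) = -5210/1403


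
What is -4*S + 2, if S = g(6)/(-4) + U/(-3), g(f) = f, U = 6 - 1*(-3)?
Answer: 20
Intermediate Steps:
U = 9 (U = 6 + 3 = 9)
S = -9/2 (S = 6/(-4) + 9/(-3) = 6*(-¼) + 9*(-⅓) = -3/2 - 3 = -9/2 ≈ -4.5000)
-4*S + 2 = -4*(-9/2) + 2 = 18 + 2 = 20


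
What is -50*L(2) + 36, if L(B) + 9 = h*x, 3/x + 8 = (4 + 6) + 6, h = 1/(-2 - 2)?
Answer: 7851/16 ≈ 490.69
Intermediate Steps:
h = -¼ (h = 1/(-4) = -¼ ≈ -0.25000)
x = 3/8 (x = 3/(-8 + ((4 + 6) + 6)) = 3/(-8 + (10 + 6)) = 3/(-8 + 16) = 3/8 ≈ 0.37500)
L(B) = -291/32 (L(B) = -9 - ¼*3/8 = -9 - 3/32 = -291/32)
-50*L(2) + 36 = -50*(-291/32) + 36 = 7275/16 + 36 = 7851/16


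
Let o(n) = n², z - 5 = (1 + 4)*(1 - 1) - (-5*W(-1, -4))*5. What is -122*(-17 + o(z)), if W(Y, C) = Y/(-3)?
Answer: -176534/9 ≈ -19615.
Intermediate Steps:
W(Y, C) = -Y/3 (W(Y, C) = Y*(-⅓) = -Y/3)
z = 40/3 (z = 5 + ((1 + 4)*(1 - 1) - (-(-5)*(-1)/3)*5) = 5 + (5*0 - (-5*⅓)*5) = 5 + (0 - (-5)*5/3) = 5 + (0 - 1*(-25/3)) = 5 + (0 + 25/3) = 5 + 25/3 = 40/3 ≈ 13.333)
-122*(-17 + o(z)) = -122*(-17 + (40/3)²) = -122*(-17 + 1600/9) = -122*1447/9 = -176534/9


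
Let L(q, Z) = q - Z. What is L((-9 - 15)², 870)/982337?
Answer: -294/982337 ≈ -0.00029929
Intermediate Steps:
L((-9 - 15)², 870)/982337 = ((-9 - 15)² - 1*870)/982337 = ((-24)² - 870)*(1/982337) = (576 - 870)*(1/982337) = -294*1/982337 = -294/982337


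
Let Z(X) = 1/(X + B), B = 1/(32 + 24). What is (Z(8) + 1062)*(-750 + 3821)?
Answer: 1464541474/449 ≈ 3.2618e+6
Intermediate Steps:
B = 1/56 ≈ 0.017857
Z(X) = 1/(1/56 + X) (Z(X) = 1/(X + 1/56) = 1/(1/56 + X))
(Z(8) + 1062)*(-750 + 3821) = (56/(1 + 56*8) + 1062)*(-750 + 3821) = (56/(1 + 448) + 1062)*3071 = (56/449 + 1062)*3071 = (476894/449)*3071 = 1464541474/449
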